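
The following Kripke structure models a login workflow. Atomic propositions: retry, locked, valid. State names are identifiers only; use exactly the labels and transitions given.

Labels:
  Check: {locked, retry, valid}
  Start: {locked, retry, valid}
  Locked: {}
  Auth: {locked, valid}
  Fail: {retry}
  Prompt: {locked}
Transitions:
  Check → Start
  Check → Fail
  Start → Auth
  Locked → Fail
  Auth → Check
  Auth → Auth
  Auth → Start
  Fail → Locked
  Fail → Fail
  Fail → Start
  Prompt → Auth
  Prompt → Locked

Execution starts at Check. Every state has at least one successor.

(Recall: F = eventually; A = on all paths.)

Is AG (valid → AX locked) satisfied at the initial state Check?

States satisfying valid → AX locked: {Start, Locked, Auth, Fail, Prompt}.
States satisfying AG (valid → AX locked): ∅.
Check is reachable from Check and violates valid → AX locked, so AG fails at Check.
Check ∉ Sat(AG (valid → AX locked)).

No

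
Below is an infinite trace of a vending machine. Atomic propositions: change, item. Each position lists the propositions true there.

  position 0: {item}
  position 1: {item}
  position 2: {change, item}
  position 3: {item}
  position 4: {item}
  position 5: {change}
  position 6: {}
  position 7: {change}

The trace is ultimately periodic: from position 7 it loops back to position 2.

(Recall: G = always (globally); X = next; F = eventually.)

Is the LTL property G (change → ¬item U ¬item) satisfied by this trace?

change → ¬item U ¬item must hold at every position from 0 onward. It fails at position 2, so G (change → ¬item U ¬item) is false.
Positions where change holds: 2, 5, 7.
Check ¬item U ¬item at each: 2→fails, 5→ok, 7→ok.

Violated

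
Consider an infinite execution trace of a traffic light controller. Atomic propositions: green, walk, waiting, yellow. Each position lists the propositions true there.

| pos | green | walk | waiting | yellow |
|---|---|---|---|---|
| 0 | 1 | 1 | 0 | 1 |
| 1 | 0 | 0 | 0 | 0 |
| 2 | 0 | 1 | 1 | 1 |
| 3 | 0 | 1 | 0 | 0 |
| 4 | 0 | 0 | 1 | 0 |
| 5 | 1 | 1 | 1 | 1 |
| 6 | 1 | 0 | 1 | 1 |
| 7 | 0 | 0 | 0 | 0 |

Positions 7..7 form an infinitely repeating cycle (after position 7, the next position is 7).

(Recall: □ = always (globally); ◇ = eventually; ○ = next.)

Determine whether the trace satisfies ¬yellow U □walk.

Walking from position 0: at position 0, □walk has not yet held and ¬yellow fails, so ¬yellow U □walk is false.

No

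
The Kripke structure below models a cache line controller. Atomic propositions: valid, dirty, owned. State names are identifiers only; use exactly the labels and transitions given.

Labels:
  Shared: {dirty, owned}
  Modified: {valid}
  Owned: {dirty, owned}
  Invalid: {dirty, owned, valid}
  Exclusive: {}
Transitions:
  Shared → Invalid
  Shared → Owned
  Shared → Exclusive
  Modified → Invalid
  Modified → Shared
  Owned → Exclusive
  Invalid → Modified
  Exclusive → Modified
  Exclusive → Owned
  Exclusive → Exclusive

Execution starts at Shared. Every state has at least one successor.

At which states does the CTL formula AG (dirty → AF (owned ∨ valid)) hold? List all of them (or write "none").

States satisfying dirty → AF (owned ∨ valid): {Shared, Modified, Owned, Invalid, Exclusive}.
States satisfying AG (dirty → AF (owned ∨ valid)): {Shared, Modified, Owned, Invalid, Exclusive}.

{Shared, Modified, Owned, Invalid, Exclusive}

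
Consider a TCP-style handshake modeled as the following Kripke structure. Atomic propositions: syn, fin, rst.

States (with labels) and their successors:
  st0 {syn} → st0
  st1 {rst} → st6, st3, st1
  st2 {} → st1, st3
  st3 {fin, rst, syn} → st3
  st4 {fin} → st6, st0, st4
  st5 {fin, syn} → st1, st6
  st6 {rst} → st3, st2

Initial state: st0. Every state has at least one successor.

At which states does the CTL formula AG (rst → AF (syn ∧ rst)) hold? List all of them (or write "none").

States satisfying rst → AF (syn ∧ rst): {st0, st2, st3, st4, st5}.
States satisfying AG (rst → AF (syn ∧ rst)): {st0, st3}.

{st0, st3}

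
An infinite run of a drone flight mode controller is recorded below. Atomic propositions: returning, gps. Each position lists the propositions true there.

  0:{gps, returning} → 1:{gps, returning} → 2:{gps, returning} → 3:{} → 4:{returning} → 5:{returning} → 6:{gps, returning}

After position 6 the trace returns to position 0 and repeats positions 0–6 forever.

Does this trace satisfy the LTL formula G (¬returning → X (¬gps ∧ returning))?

¬returning → X (¬gps ∧ returning) holds at every position 0..6, and those are all positions ever visited, so G (¬returning → X (¬gps ∧ returning)) holds.
Positions where ¬returning holds: 3.
Check X (¬gps ∧ returning) at each: 3→ok.

Yes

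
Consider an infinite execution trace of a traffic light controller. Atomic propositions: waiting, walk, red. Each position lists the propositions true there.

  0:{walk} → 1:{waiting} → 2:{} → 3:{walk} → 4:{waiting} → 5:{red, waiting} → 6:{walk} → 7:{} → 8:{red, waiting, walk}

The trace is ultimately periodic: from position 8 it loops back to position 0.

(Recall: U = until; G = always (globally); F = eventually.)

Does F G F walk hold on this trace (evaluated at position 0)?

G F walk holds at position 0, which is reachable from 0, so F G F walk holds.

Yes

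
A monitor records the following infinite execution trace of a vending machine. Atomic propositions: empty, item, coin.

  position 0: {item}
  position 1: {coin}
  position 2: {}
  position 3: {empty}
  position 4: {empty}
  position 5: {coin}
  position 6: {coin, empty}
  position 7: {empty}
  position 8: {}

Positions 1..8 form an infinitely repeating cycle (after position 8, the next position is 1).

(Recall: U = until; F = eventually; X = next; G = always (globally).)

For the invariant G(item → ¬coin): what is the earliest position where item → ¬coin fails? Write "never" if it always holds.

never

item → ¬coin holds at every position 0..8, and those are all the positions the trace ever visits, so the invariant G(item → ¬coin) is never violated.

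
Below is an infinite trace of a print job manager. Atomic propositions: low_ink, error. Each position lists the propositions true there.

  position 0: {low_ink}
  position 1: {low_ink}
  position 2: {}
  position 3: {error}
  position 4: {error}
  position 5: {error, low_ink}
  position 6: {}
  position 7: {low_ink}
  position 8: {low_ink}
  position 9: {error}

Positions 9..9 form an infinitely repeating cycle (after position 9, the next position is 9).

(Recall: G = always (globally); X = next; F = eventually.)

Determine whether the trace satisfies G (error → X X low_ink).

error → X X low_ink must hold at every position from 0 onward. It fails at position 4, so G (error → X X low_ink) is false.
Positions where error holds: 3, 4, 5, 9.
Check X X low_ink at each: 3→ok, 4→fails, 5→ok, 9→fails.

Does not hold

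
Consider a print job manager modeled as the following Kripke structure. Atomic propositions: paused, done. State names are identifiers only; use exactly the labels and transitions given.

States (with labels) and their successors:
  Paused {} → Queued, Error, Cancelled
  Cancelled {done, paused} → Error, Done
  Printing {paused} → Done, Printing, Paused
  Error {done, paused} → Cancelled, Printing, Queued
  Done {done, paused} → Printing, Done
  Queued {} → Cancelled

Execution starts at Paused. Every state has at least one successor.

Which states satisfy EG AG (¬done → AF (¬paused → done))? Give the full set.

{Paused, Cancelled, Printing, Error, Done, Queued}

States satisfying AG (¬done → AF (¬paused → done)): {Paused, Cancelled, Printing, Error, Done, Queued}.
States satisfying EG AG (¬done → AF (¬paused → done)): {Paused, Cancelled, Printing, Error, Done, Queued}.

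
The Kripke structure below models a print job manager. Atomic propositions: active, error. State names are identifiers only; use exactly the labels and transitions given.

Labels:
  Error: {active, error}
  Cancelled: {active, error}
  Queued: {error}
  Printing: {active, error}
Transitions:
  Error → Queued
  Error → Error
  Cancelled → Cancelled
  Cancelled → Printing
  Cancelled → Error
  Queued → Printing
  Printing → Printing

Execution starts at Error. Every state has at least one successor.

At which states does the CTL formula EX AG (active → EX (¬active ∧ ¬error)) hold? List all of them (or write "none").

States satisfying AG (active → EX (¬active ∧ ¬error)): ∅.
States satisfying EX AG (active → EX (¬active ∧ ¬error)): ∅.

none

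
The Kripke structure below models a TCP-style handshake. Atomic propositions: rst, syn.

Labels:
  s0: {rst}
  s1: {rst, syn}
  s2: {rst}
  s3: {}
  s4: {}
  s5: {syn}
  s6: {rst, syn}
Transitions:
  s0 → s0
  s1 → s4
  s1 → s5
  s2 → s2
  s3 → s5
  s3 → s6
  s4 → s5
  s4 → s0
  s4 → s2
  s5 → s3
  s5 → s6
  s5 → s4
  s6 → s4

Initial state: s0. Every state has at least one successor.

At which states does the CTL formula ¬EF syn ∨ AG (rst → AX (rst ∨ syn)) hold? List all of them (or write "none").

States satisfying syn: {s1, s5, s6}.
States satisfying EF syn: {s1, s3, s4, s5, s6}.
States satisfying ¬EF syn: {s0, s2}.
States satisfying rst → AX (rst ∨ syn): {s0, s2, s3, s4, s5}.
States satisfying AG (rst → AX (rst ∨ syn)): {s0, s2}.
States satisfying ¬EF syn ∨ AG (rst → AX (rst ∨ syn)): {s0, s2}.

{s0, s2}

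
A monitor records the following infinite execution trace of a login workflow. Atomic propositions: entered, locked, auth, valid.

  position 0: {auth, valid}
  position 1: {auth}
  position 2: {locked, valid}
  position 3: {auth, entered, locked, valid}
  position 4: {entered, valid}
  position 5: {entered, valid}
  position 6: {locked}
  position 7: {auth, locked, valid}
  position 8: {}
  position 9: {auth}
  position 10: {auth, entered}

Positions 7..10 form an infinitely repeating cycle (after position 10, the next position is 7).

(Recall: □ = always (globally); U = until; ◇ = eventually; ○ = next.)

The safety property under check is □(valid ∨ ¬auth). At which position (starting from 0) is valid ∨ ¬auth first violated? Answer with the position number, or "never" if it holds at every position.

1

Check valid ∨ ¬auth at each position in order: 0 ✓.
At position 1 the labels are {auth}, so valid ∨ ¬auth is false there. This is the first violation.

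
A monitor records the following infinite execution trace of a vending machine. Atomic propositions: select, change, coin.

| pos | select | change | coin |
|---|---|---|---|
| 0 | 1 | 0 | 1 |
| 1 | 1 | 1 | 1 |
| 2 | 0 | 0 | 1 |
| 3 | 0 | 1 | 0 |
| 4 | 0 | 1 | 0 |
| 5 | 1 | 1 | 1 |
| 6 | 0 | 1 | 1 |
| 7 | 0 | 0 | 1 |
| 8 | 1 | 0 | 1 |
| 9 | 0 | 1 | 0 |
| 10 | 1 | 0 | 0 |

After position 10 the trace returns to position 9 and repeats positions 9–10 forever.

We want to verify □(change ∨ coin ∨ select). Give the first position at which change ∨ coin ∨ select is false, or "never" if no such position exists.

never

change ∨ coin ∨ select holds at every position 0..10, and those are all the positions the trace ever visits, so the invariant □(change ∨ coin ∨ select) is never violated.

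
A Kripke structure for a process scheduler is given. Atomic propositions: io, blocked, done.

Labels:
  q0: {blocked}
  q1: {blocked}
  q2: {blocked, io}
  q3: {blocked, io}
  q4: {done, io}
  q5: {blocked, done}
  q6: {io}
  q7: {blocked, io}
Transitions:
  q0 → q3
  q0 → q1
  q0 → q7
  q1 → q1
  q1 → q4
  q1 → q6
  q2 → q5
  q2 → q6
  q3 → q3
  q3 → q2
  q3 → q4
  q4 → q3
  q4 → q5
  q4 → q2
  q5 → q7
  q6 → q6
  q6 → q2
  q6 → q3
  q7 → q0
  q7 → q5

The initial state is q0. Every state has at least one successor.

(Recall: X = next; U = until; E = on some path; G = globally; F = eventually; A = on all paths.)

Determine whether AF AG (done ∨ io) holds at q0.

Does not hold

States satisfying AG (done ∨ io): ∅.
States satisfying AF AG (done ∨ io): ∅.
There is a path from q0 along which AG (done ∨ io) never holds.
q0 ∉ Sat(AF AG (done ∨ io)).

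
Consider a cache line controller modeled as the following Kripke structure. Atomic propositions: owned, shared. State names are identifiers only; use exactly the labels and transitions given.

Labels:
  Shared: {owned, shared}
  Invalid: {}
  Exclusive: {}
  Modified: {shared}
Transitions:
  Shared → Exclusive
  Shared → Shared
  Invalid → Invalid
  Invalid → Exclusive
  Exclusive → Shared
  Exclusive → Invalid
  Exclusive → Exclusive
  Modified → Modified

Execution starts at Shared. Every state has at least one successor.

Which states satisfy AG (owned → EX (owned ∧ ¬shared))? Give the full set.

{Modified}

States satisfying owned → EX (owned ∧ ¬shared): {Invalid, Exclusive, Modified}.
States satisfying AG (owned → EX (owned ∧ ¬shared)): {Modified}.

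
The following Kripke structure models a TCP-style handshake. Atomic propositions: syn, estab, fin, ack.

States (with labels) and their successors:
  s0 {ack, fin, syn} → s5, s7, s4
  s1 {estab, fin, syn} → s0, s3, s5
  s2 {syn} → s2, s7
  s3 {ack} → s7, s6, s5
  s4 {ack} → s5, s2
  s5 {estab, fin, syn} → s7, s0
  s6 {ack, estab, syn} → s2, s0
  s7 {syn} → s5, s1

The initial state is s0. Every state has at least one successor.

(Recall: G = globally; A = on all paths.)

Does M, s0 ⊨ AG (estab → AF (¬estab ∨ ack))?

Yes

States satisfying estab → AF (¬estab ∨ ack): {s0, s1, s2, s3, s4, s5, s6, s7}.
States satisfying AG (estab → AF (¬estab ∨ ack)): {s0, s1, s2, s3, s4, s5, s6, s7}.
Every state reachable from s0 satisfies estab → AF (¬estab ∨ ack).
s0 ∈ Sat(AG (estab → AF (¬estab ∨ ack))).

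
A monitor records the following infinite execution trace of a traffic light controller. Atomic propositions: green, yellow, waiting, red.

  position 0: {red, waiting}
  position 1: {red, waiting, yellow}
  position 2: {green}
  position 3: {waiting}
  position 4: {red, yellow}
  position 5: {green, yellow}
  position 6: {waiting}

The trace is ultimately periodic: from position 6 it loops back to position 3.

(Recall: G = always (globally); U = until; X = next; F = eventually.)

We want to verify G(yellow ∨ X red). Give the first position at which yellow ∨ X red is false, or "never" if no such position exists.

2

Check yellow ∨ X red at each position in order: 0 ✓, 1 ✓.
At position 2 the labels are {green} and the next position 3 has {waiting}, so yellow ∨ X red is false there. This is the first violation.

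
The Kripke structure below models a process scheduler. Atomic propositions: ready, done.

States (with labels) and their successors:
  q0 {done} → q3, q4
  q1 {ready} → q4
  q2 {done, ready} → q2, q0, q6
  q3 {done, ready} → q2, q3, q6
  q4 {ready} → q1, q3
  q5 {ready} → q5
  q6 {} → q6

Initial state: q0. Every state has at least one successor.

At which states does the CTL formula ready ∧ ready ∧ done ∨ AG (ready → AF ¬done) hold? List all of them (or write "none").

States satisfying ready ∧ done: {q2, q3}.
States satisfying ready ∧ ready ∧ done: {q2, q3}.
States satisfying ready → AF ¬done: {q0, q1, q4, q5, q6}.
States satisfying AG (ready → AF ¬done): {q5, q6}.
States satisfying ready ∧ ready ∧ done ∨ AG (ready → AF ¬done): {q2, q3, q5, q6}.

{q2, q3, q5, q6}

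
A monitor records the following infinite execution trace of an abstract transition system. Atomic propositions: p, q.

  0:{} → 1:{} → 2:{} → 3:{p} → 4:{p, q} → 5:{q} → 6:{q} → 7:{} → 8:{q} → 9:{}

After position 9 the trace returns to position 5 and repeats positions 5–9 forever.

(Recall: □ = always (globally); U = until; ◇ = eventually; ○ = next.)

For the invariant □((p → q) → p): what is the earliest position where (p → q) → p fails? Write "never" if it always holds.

0

At position 0 the labels are {}, so (p → q) → p is false there. This is the first violation.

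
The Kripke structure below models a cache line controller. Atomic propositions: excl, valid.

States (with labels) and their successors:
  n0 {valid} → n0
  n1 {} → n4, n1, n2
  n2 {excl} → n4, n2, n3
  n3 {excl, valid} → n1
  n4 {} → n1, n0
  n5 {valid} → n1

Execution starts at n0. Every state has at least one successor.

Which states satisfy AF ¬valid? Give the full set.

States satisfying ¬valid: {n1, n2, n4}.
States satisfying AF ¬valid: {n1, n2, n3, n4, n5}.

{n1, n2, n3, n4, n5}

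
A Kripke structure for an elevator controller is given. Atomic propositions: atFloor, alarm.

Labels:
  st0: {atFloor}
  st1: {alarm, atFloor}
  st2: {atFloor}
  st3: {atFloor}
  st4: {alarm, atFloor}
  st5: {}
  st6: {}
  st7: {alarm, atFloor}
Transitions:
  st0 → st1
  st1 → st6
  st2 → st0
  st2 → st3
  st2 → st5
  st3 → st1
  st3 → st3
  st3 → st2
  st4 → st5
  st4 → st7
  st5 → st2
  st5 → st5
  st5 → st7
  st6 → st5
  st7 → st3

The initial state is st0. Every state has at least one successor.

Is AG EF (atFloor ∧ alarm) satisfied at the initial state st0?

States satisfying EF (atFloor ∧ alarm): {st0, st1, st2, st3, st4, st5, st6, st7}.
States satisfying AG EF (atFloor ∧ alarm): {st0, st1, st2, st3, st4, st5, st6, st7}.
Every state reachable from st0 satisfies EF (atFloor ∧ alarm).
st0 ∈ Sat(AG EF (atFloor ∧ alarm)).

Satisfied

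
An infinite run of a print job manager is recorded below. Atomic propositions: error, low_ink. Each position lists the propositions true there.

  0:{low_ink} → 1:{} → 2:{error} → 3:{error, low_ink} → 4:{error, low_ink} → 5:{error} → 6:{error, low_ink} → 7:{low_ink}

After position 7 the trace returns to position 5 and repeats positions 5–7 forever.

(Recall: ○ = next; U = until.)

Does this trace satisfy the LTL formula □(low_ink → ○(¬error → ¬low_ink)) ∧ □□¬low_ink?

No

low_ink → ○(¬error → ¬low_ink) must hold at every position from 0 onward. It fails at position 6, so □(low_ink → ○(¬error → ¬low_ink)) is false.
Positions where low_ink holds: 0, 3, 4, 6, 7.
Check ○(¬error → ¬low_ink) at each: 0→ok, 3→ok, 4→ok, 6→fails, 7→ok.
□¬low_ink must hold at every position from 0 onward. It fails at position 0, so □□¬low_ink is false.
At position 0: □(low_ink → ○(¬error → ¬low_ink)) is false; □□¬low_ink is false; so □(low_ink → ○(¬error → ¬low_ink)) ∧ □□¬low_ink is false.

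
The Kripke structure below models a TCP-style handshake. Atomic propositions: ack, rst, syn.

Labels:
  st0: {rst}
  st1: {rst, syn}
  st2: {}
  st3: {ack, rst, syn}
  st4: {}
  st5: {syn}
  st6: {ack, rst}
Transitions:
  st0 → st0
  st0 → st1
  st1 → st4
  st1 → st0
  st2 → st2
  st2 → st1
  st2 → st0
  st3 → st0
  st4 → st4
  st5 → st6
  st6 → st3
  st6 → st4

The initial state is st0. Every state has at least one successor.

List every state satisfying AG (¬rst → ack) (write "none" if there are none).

States satisfying ¬rst → ack: {st0, st1, st3, st6}.
States satisfying AG (¬rst → ack): ∅.

none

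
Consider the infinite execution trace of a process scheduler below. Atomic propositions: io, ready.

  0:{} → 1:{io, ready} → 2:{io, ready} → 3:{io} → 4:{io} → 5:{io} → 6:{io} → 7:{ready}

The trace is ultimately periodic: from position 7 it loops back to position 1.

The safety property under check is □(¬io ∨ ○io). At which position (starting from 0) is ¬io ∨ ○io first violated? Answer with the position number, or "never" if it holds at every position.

6

Check ¬io ∨ ○io at each position in order: 0 ✓, 1 ✓, 2 ✓, 3 ✓, 4 ✓, 5 ✓.
At position 6 the labels are {io} and the next position 7 has {ready}, so ¬io ∨ ○io is false there. This is the first violation.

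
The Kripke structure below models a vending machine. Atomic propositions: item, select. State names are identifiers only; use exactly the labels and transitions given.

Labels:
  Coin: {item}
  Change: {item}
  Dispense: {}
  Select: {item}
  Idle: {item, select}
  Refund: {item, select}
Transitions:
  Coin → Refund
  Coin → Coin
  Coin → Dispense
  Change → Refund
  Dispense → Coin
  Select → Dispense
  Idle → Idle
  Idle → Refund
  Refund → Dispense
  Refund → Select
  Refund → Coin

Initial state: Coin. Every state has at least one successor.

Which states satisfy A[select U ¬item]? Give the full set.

{Dispense}

States satisfying select: {Idle, Refund}.
States satisfying ¬item: {Dispense}.
States satisfying A[select U ¬item]: {Dispense}.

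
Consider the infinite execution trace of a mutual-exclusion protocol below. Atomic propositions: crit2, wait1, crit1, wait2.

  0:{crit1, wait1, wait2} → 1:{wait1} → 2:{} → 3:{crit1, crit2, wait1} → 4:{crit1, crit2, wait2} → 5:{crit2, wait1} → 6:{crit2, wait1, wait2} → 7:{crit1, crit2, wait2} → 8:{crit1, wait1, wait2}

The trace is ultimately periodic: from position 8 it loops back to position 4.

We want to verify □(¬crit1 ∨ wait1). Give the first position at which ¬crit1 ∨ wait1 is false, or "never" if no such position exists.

Check ¬crit1 ∨ wait1 at each position in order: 0 ✓, 1 ✓, 2 ✓, 3 ✓.
At position 4 the labels are {crit1, crit2, wait2}, so ¬crit1 ∨ wait1 is false there. This is the first violation.

4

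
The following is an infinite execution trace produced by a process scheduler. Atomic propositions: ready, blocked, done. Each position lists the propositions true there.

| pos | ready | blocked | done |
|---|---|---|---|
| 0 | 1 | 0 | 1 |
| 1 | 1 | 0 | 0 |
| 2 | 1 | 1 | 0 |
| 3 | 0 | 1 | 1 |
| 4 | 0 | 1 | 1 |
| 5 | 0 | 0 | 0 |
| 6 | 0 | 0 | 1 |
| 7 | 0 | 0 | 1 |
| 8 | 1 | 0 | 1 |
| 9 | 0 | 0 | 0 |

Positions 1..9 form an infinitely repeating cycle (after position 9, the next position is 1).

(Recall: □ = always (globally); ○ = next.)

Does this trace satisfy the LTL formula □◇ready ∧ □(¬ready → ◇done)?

◇ready holds at every position 0..9, and those are all positions ever visited, so □◇ready holds.
¬ready → ◇done holds at every position 0..9, and those are all positions ever visited, so □(¬ready → ◇done) holds.
Positions where ¬ready holds: 3, 4, 5, 6, 7, 9.
Check ◇done at each: 3→ok, 4→ok, 5→ok, 6→ok, 7→ok, 9→ok.
At position 0: □◇ready is true; □(¬ready → ◇done) is true; so □◇ready ∧ □(¬ready → ◇done) is true.

Satisfied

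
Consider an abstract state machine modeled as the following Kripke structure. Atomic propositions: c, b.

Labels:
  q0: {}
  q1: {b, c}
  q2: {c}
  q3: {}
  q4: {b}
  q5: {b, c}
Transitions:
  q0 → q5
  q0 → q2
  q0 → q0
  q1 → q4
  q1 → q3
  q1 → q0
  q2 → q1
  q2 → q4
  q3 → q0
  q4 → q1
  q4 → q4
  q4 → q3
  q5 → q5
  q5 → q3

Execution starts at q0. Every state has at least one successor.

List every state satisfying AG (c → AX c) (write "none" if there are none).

States satisfying c → AX c: {q0, q3, q4}.
States satisfying AG (c → AX c): ∅.

none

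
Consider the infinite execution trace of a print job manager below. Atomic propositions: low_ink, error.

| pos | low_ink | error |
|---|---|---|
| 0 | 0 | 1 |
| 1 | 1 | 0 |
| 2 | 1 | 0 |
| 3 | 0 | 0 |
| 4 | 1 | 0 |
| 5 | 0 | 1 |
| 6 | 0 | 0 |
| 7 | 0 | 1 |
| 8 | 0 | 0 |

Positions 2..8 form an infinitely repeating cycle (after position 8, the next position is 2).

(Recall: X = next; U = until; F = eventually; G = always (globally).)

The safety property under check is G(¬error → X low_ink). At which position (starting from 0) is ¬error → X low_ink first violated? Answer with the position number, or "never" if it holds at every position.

2

Check ¬error → X low_ink at each position in order: 0 ✓, 1 ✓.
At position 2 the labels are {low_ink} and the next position 3 has {}, so ¬error → X low_ink is false there. This is the first violation.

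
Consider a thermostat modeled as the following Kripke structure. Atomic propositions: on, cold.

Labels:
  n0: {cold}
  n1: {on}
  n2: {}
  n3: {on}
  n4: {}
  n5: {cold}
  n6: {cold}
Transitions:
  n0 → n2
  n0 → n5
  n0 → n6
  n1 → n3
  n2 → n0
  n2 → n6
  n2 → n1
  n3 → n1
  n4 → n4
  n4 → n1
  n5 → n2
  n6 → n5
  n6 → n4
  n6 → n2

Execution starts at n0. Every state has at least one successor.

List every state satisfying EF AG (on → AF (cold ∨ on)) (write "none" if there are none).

{n0, n1, n2, n3, n4, n5, n6}

States satisfying AG (on → AF (cold ∨ on)): {n0, n1, n2, n3, n4, n5, n6}.
States satisfying EF AG (on → AF (cold ∨ on)): {n0, n1, n2, n3, n4, n5, n6}.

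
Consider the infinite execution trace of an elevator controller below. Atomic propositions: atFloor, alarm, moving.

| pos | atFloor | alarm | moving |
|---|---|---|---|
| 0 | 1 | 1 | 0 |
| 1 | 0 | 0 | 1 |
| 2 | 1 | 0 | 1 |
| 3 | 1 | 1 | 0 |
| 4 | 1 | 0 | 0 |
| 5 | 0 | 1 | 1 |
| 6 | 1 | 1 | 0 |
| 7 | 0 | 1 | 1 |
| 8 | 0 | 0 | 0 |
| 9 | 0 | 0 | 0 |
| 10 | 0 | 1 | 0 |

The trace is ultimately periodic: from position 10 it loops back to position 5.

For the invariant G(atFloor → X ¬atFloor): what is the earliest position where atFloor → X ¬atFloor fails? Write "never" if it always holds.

Check atFloor → X ¬atFloor at each position in order: 0 ✓, 1 ✓.
At position 2 the labels are {atFloor, moving} and the next position 3 has {alarm, atFloor}, so atFloor → X ¬atFloor is false there. This is the first violation.

2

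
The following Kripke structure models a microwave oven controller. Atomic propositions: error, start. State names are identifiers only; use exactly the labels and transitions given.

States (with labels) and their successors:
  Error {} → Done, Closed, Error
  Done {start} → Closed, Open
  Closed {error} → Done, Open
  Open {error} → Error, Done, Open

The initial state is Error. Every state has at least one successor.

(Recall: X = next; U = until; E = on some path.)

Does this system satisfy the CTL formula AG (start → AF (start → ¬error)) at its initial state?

States satisfying start → AF (start → ¬error): {Error, Done, Closed, Open}.
States satisfying AG (start → AF (start → ¬error)): {Error, Done, Closed, Open}.
Every state reachable from Error satisfies start → AF (start → ¬error).
Error ∈ Sat(AG (start → AF (start → ¬error))).

Holds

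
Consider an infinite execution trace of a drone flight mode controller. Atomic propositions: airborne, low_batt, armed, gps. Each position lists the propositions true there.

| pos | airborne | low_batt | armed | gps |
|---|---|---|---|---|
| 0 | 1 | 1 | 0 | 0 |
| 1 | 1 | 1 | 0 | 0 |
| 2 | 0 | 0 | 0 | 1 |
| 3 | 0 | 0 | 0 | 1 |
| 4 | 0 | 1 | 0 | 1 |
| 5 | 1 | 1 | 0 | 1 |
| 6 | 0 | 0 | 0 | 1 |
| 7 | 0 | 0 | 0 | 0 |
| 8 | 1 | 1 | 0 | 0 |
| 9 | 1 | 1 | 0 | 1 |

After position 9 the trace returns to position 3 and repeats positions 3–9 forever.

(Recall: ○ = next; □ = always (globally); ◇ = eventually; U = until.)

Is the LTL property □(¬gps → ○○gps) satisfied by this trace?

Yes

¬gps → ○○gps holds at every position 0..9, and those are all positions ever visited, so □(¬gps → ○○gps) holds.
Positions where ¬gps holds: 0, 1, 7, 8.
Check ○○gps at each: 0→ok, 1→ok, 7→ok, 8→ok.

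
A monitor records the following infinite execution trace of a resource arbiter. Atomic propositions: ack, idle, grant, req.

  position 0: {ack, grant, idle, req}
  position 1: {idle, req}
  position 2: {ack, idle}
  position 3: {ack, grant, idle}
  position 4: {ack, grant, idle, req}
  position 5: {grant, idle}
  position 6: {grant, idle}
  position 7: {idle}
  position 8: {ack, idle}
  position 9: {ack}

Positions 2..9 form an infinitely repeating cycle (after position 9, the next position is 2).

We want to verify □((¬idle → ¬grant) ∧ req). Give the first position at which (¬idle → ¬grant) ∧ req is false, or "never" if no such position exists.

2

Check (¬idle → ¬grant) ∧ req at each position in order: 0 ✓, 1 ✓.
At position 2 the labels are {ack, idle}, so (¬idle → ¬grant) ∧ req is false there. This is the first violation.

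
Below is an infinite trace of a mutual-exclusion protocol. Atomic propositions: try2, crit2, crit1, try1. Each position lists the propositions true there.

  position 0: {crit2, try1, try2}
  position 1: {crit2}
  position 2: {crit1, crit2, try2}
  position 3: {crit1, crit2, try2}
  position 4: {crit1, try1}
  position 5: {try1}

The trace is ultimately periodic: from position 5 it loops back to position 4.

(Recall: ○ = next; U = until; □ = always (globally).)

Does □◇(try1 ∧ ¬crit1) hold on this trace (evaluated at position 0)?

Satisfied

◇(try1 ∧ ¬crit1) holds at every position 0..5, and those are all positions ever visited, so □◇(try1 ∧ ¬crit1) holds.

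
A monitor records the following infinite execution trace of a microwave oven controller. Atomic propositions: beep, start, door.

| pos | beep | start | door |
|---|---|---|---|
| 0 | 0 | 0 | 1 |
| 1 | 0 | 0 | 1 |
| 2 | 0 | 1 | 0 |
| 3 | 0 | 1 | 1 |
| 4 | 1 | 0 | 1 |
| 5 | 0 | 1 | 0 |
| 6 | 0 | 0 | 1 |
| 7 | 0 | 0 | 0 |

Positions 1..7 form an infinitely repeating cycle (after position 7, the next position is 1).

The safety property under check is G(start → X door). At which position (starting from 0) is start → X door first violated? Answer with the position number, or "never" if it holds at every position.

start → X door holds at every position 0..7, and those are all the positions the trace ever visits, so the invariant G(start → X door) is never violated.

never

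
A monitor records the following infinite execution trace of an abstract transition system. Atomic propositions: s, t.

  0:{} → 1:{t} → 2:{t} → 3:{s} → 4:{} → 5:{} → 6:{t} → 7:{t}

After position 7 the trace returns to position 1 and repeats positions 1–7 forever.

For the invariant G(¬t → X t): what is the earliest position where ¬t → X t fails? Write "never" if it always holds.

3

Check ¬t → X t at each position in order: 0 ✓, 1 ✓, 2 ✓.
At position 3 the labels are {s} and the next position 4 has {}, so ¬t → X t is false there. This is the first violation.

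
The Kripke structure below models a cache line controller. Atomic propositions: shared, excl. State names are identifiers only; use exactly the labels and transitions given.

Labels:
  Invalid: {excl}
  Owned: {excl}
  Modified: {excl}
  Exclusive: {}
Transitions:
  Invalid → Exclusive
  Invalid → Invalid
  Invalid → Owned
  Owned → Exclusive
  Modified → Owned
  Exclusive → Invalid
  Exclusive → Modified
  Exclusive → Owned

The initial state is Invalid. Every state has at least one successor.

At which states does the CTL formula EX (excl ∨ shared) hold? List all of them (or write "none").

States satisfying excl ∨ shared: {Invalid, Owned, Modified}.
States satisfying EX (excl ∨ shared): {Invalid, Modified, Exclusive}.

{Invalid, Modified, Exclusive}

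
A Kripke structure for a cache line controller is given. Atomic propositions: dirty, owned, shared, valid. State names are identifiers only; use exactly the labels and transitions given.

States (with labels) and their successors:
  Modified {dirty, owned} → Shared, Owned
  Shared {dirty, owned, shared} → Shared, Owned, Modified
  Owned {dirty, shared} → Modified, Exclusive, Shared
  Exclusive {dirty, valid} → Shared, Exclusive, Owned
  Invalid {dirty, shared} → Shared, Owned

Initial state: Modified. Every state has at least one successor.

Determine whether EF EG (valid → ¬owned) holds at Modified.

Satisfied

States satisfying EG (valid → ¬owned): {Modified, Shared, Owned, Exclusive, Invalid}.
States satisfying EF EG (valid → ¬owned): {Modified, Shared, Owned, Exclusive, Invalid}.
Some path from Modified reaches a state where EG (valid → ¬owned) holds.
Modified ∈ Sat(EF EG (valid → ¬owned)).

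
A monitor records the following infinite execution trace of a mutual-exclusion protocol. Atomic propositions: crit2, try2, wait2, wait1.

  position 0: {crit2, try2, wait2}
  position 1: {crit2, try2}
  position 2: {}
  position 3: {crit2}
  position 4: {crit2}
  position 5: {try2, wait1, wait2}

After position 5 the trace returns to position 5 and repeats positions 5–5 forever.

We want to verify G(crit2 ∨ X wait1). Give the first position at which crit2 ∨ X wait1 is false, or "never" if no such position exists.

Check crit2 ∨ X wait1 at each position in order: 0 ✓, 1 ✓.
At position 2 the labels are {} and the next position 3 has {crit2}, so crit2 ∨ X wait1 is false there. This is the first violation.

2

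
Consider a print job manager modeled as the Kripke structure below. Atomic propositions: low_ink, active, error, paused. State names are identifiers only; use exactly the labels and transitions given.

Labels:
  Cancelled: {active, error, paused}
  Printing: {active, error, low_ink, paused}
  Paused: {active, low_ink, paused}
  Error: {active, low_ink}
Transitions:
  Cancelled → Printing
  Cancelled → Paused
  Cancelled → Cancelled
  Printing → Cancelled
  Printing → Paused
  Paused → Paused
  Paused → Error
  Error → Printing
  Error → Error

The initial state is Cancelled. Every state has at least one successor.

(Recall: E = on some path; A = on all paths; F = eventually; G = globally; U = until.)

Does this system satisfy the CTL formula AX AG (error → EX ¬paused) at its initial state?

No

States satisfying AG (error → EX ¬paused): ∅.
States satisfying AX AG (error → EX ¬paused): ∅.
Cancelled ∉ Sat(AX AG (error → EX ¬paused)).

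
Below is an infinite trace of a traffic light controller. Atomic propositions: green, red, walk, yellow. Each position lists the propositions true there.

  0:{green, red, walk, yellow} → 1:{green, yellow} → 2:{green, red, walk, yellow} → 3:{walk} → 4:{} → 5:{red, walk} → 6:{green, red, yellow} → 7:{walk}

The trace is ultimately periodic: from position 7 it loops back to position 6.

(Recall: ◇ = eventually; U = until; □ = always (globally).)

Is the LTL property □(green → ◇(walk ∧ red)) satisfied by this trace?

green → ◇(walk ∧ red) must hold at every position from 0 onward. It fails at position 6, so □(green → ◇(walk ∧ red)) is false.
Positions where green holds: 0, 1, 2, 6.
Check ◇(walk ∧ red) at each: 0→ok, 1→ok, 2→ok, 6→fails.

No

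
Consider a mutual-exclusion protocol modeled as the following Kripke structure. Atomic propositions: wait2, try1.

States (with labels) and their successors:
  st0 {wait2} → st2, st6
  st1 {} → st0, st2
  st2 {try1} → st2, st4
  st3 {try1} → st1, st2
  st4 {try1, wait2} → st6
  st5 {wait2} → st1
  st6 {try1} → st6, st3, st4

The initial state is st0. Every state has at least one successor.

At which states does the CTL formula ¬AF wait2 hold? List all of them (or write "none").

States satisfying wait2: {st0, st4, st5}.
States satisfying AF wait2: {st0, st4, st5}.
States satisfying ¬AF wait2: {st1, st2, st3, st6}.

{st1, st2, st3, st6}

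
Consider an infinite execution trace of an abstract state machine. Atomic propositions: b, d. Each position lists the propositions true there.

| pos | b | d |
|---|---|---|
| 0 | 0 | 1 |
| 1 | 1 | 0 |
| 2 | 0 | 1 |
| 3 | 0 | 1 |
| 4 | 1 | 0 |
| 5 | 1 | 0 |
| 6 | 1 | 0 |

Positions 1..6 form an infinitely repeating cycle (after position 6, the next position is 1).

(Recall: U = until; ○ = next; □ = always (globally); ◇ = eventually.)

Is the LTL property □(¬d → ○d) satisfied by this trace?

¬d → ○d must hold at every position from 0 onward. It fails at position 4, so □(¬d → ○d) is false.
Positions where ¬d holds: 1, 4, 5, 6.
Check ○d at each: 1→ok, 4→fails, 5→fails, 6→fails.

Violated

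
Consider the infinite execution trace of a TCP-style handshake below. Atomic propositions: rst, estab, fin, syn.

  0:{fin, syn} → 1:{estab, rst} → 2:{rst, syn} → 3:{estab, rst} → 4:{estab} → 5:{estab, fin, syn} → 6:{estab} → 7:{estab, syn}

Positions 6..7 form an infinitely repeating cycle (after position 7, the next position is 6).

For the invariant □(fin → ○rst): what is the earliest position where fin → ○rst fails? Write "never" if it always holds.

Check fin → ○rst at each position in order: 0 ✓, 1 ✓, 2 ✓, 3 ✓, 4 ✓.
At position 5 the labels are {estab, fin, syn} and the next position 6 has {estab}, so fin → ○rst is false there. This is the first violation.

5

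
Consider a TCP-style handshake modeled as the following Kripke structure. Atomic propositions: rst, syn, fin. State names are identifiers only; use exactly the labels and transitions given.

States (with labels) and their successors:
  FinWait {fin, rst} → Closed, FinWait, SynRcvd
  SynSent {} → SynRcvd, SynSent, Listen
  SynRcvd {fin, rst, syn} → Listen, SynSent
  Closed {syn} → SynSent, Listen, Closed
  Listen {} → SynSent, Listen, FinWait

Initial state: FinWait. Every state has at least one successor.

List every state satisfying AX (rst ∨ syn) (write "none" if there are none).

States satisfying rst ∨ syn: {FinWait, SynRcvd, Closed}.
States satisfying AX (rst ∨ syn): {FinWait}.

{FinWait}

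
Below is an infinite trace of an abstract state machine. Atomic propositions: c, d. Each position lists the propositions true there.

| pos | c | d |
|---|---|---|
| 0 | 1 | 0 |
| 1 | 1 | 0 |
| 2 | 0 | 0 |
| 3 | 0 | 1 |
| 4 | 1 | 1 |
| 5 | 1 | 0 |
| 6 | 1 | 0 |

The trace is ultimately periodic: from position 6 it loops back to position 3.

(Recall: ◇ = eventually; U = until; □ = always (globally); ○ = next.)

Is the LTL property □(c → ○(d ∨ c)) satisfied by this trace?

Violated

c → ○(d ∨ c) must hold at every position from 0 onward. It fails at position 1, so □(c → ○(d ∨ c)) is false.
Positions where c holds: 0, 1, 4, 5, 6.
Check ○(d ∨ c) at each: 0→ok, 1→fails, 4→ok, 5→ok, 6→ok.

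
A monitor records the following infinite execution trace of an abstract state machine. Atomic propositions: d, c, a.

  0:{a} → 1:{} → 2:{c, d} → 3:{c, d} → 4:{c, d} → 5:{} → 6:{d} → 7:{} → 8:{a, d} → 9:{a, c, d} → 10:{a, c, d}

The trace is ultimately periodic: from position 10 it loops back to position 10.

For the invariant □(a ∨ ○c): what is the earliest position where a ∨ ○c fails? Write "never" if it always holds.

4

Check a ∨ ○c at each position in order: 0 ✓, 1 ✓, 2 ✓, 3 ✓.
At position 4 the labels are {c, d} and the next position 5 has {}, so a ∨ ○c is false there. This is the first violation.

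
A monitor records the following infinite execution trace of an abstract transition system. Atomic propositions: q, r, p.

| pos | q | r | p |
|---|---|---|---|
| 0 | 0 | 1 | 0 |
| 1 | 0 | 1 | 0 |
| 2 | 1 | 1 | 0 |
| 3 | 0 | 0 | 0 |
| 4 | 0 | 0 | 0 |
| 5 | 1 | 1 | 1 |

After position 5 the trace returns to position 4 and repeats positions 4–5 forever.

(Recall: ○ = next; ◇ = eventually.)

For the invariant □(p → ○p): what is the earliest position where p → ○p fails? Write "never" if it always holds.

5

Check p → ○p at each position in order: 0 ✓, 1 ✓, 2 ✓, 3 ✓, 4 ✓.
At position 5 the labels are {p, q, r} and the next position 4 has {}, so p → ○p is false there. This is the first violation.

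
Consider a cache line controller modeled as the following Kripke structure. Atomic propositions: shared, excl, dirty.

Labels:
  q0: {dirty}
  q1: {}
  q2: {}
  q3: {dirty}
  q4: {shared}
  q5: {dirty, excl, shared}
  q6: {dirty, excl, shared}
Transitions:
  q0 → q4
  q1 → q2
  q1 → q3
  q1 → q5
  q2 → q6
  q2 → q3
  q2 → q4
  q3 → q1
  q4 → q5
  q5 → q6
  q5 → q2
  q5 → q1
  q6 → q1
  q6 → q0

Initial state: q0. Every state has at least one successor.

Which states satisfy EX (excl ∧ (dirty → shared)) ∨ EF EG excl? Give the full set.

States satisfying excl ∧ (dirty → shared): {q5, q6}.
States satisfying EX (excl ∧ (dirty → shared)): {q1, q2, q4, q5}.
States satisfying EG excl: ∅.
States satisfying EF EG excl: ∅.
States satisfying EX (excl ∧ (dirty → shared)) ∨ EF EG excl: {q1, q2, q4, q5}.

{q1, q2, q4, q5}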